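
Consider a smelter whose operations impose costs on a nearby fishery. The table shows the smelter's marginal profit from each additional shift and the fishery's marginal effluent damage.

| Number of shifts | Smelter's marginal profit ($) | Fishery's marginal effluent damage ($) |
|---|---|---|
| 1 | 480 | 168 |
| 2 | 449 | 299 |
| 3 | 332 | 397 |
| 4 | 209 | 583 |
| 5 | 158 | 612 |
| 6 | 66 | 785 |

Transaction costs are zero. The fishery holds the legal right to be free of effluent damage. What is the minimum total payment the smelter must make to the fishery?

$467

Efficient level: marginal profit ≥ marginal effluent damage through level 2, so k* = 2.
With the fishery holding the right, the smelter must at least compensate total damage at k*: 168 + 299 = 467.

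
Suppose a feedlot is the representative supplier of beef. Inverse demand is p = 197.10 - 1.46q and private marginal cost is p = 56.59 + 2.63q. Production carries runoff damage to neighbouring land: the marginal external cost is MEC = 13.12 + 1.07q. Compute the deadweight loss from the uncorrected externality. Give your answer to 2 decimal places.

Market equilibrium (private): 56.59 + 2.63q = 197.10 - 1.46q → q_m = 34.3545.
Social marginal cost = private MC + MEC = 69.71 + 3.70q.
Set SMC = demand: 69.71 + 3.70q = 197.10 - 1.46q → q* = 24.6880.
The loss is the area between SMC and demand from q* to q_m; with linear curves that's a triangle of height MEC(q_m).
DWL = ½ × 9.6665 × 49.8793 = 241.0791.

DWL = 241.08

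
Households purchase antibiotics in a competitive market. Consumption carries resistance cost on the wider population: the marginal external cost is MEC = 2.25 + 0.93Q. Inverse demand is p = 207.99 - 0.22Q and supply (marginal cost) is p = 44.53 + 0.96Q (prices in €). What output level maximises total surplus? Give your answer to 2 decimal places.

Social marginal benefit = demand − MEC = 205.74 - 1.15Q.
Set SMB = MC: 205.74 - 1.15Q = 44.53 + 0.96Q → Q* = 76.4028.

Q* = 76.40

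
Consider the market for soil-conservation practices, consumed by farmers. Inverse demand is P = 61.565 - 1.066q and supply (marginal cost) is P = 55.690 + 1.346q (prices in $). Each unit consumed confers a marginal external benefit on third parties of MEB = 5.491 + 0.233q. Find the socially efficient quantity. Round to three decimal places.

q* = 5.216

Social marginal benefit = demand + MEB = 67.056 - 0.833q.
Set SMB = MC: 67.056 - 0.833q = 55.690 + 1.346q → q* = 5.2162.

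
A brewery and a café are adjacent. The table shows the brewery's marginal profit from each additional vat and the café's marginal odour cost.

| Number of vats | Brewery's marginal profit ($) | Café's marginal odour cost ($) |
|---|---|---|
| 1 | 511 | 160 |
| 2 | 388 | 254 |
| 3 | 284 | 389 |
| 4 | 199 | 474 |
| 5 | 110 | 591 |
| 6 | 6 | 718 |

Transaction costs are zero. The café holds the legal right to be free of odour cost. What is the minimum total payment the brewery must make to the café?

Efficient level: marginal profit ≥ marginal odour cost through level 2, so k* = 2.
With the café holding the right, the brewery must at least compensate total damage at k*: 160 + 254 = 414.

$414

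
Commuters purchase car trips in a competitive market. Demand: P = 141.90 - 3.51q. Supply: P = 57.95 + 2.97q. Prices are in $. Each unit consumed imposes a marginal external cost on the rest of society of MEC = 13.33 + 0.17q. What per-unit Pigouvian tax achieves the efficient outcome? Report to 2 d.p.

Social marginal benefit = demand − MEC = 128.57 - 3.68q.
Set SMB = MC: 128.57 - 3.68q = 57.95 + 2.97q → q* = 10.6195.
The Pigouvian tax equals MEC at q*: 13.33 + 0.17×10.6195 = 15.1353.

tax = $15.14 per unit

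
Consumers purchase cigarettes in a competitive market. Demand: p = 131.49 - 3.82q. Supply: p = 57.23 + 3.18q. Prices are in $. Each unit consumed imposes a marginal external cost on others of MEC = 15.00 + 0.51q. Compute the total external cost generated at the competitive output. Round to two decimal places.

$187.83

Market equilibrium (private): 57.23 + 3.18q = 131.49 - 3.82q → q_m = 10.6086.
Total external cost = ∫₀^{q_m} (15.00 + 0.51q) dq = 15.00×10.6086 + ½×0.51×10.6086² = 187.8273.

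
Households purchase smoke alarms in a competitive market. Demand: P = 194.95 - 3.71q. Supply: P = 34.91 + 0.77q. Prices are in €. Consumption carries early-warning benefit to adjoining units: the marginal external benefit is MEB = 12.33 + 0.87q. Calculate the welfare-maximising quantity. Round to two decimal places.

q* = 47.75

Social marginal benefit = demand + MEB = 207.28 - 2.84q.
Set SMB = MC: 207.28 - 2.84q = 34.91 + 0.77q → q* = 47.7479.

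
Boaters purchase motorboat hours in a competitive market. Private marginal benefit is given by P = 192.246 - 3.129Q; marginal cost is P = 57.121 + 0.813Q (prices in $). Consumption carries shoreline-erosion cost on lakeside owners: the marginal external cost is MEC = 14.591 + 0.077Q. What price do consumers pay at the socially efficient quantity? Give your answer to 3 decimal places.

P = $98.404

Social marginal benefit = demand − MEC = 177.655 - 3.206Q.
Set SMB = MC: 177.655 - 3.206Q = 57.121 + 0.813Q → Q* = 29.9910.
Consumer price on the demand curve at Q*: 192.246 − 3.129×29.9910 = 98.4042.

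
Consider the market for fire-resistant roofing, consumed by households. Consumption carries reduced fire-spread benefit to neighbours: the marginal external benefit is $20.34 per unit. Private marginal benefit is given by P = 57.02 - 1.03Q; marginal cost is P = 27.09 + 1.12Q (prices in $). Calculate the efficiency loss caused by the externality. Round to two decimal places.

DWL = $96.21

Market equilibrium (private): 27.09 + 1.12Q = 57.02 - 1.03Q → Q_m = 13.9209.
Social marginal benefit = demand + MEB = 77.36 - 1.03Q.
Set SMB = MC: 77.36 - 1.03Q = 27.09 + 1.12Q → Q* = 23.3814.
Between Q* and Q_m the wedge SMB − MC runs linearly from 0 to MEB(Q_m), so the loss is a triangle.
DWL = ½ × 9.4605 × 20.3400 = 96.2133.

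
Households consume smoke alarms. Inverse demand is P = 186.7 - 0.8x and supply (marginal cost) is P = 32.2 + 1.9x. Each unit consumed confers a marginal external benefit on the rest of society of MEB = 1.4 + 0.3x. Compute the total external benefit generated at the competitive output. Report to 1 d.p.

571.3

Market equilibrium (private): 32.2 + 1.9x = 186.7 - 0.8x → x_m = 57.2222.
Total external benefit = ∫₀^{x_m} (1.4 + 0.3x) dx = 1.4×57.2222 + ½×0.3×57.2222² = 571.2681.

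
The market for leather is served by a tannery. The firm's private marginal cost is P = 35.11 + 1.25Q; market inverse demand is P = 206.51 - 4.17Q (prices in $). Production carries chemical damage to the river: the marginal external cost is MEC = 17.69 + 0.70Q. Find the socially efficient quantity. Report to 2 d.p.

Social marginal cost = private MC + MEC = 52.80 + 1.95Q.
Set SMC = demand: 52.80 + 1.95Q = 206.51 - 4.17Q → Q* = 25.1160.

Q* = 25.12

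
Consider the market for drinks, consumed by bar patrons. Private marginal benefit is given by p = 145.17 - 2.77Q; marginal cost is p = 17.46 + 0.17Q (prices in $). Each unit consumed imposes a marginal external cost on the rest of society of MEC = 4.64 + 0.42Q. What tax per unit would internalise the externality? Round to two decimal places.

Social marginal benefit = demand − MEC = 140.53 - 3.19Q.
Set SMB = MC: 140.53 - 3.19Q = 17.46 + 0.17Q → Q* = 36.6280.
The Pigouvian tax equals MEC at Q*: 4.64 + 0.42×36.6280 = 20.0238.

tax = $20.02 per unit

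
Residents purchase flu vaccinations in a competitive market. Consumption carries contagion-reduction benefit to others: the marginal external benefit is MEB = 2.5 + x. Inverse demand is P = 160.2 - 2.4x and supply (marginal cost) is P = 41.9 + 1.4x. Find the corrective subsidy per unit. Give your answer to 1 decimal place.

Social marginal benefit = demand + MEB = 162.7 - 1.4x.
Set SMB = MC: 162.7 - 1.4x = 41.9 + 1.4x → x* = 43.1429.
The Pigouvian subsidy equals MEB at x*: 2.5 + 1.0×43.1429 = 45.6429.

subsidy = 45.6 per unit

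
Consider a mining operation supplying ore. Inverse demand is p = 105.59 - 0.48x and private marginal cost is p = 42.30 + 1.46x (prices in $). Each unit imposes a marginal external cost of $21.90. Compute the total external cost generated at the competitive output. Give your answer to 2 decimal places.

$714.46

Market equilibrium (private): 42.30 + 1.46x = 105.59 - 0.48x → x_m = 32.6237.
Total external cost = MEC × x_m = 21.90 × 32.6237 = 714.4590.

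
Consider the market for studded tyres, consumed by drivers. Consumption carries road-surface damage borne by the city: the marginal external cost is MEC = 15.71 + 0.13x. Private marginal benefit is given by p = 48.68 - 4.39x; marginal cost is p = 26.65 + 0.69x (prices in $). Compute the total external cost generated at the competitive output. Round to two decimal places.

$69.35

Market equilibrium (private): 26.65 + 0.69x = 48.68 - 4.39x → x_m = 4.3366.
Total external cost = ∫₀^{x_m} (15.71 + 0.13x) dx = 15.71×4.3366 + ½×0.13×4.3366² = 69.3504.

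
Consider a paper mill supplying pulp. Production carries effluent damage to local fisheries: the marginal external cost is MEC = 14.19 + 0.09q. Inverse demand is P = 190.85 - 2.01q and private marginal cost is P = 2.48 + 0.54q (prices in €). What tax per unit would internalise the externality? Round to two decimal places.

tax = €20.13 per unit

Social marginal cost = private MC + MEC = 16.67 + 0.63q.
Set SMC = demand: 16.67 + 0.63q = 190.85 - 2.01q → q* = 65.9773.
The Pigouvian tax equals MEC at q*: 14.19 + 0.09×65.9773 = 20.1280.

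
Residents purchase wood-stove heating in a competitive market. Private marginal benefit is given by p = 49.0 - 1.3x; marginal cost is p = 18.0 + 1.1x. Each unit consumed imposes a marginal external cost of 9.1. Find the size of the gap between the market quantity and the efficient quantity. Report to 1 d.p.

3.8 units

Market equilibrium (private): 18.0 + 1.1x = 49.0 - 1.3x → x_m = 12.9167.
Social marginal benefit = demand − MEC = 39.9 - 1.3x.
Set SMB = MC: 39.9 - 1.3x = 18.0 + 1.1x → x* = 9.1250.
Gap = |12.9167 − 9.1250| = 3.7917.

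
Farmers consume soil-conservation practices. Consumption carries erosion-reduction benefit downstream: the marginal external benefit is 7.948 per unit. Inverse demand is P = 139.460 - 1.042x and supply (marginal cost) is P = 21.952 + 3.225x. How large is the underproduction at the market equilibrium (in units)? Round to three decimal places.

Market equilibrium (private): 21.952 + 3.225x = 139.460 - 1.042x → x_m = 27.5388.
Social marginal benefit = demand + MEB = 147.408 - 1.042x.
Set SMB = MC: 147.408 - 1.042x = 21.952 + 3.225x → x* = 29.4015.
Gap = |27.5388 − 29.4015| = 1.8627.

1.863 units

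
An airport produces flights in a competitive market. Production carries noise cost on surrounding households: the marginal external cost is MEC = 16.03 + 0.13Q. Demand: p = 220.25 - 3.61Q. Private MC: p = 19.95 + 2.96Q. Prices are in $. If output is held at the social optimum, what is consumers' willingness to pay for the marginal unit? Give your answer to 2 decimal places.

Social marginal cost = private MC + MEC = 35.98 + 3.09Q.
Set SMC = demand: 35.98 + 3.09Q = 220.25 - 3.61Q → Q* = 27.5030.
Consumer price on the demand curve at Q*: 220.25 − 3.61×27.5030 = 120.9642.

P = $120.96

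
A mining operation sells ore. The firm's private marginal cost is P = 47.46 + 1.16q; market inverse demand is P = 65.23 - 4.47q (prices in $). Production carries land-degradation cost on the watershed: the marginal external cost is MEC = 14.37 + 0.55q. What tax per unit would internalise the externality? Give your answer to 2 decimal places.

Social marginal cost = private MC + MEC = 61.83 + 1.71q.
Set SMC = demand: 61.83 + 1.71q = 65.23 - 4.47q → q* = 0.5502.
The Pigouvian tax equals MEC at q*: 14.37 + 0.55×0.5502 = 14.6726.

tax = $14.67 per unit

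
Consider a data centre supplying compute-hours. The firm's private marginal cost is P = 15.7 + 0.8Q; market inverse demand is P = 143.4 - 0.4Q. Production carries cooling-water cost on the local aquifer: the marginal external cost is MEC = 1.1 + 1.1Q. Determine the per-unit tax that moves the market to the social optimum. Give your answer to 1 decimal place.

tax = 61.6 per unit

Social marginal cost = private MC + MEC = 16.8 + 1.9Q.
Set SMC = demand: 16.8 + 1.9Q = 143.4 - 0.4Q → Q* = 55.0435.
The Pigouvian tax equals MEC at Q*: 1.1 + 1.1×55.0435 = 61.6479.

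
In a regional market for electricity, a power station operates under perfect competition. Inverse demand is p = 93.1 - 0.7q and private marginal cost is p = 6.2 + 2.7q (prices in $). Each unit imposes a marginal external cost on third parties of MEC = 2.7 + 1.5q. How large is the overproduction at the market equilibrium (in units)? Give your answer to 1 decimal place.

8.4 units

Market equilibrium (private): 6.2 + 2.7q = 93.1 - 0.7q → q_m = 25.5588.
Social marginal cost = private MC + MEC = 8.9 + 4.2q.
Set SMC = demand: 8.9 + 4.2q = 93.1 - 0.7q → q* = 17.1837.
Gap = |25.5588 − 17.1837| = 8.3751.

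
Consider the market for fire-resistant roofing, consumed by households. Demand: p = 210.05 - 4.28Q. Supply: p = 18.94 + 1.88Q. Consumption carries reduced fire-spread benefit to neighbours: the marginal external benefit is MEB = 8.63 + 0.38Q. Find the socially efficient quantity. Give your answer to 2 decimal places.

Q* = 34.56

Social marginal benefit = demand + MEB = 218.68 - 3.90Q.
Set SMB = MC: 218.68 - 3.90Q = 18.94 + 1.88Q → Q* = 34.5571.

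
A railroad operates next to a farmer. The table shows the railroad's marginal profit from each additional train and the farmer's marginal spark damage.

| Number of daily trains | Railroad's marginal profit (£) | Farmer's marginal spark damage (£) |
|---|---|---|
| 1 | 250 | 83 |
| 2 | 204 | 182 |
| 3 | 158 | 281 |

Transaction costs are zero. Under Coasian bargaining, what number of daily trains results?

2

Bargaining reaches the level where marginal profit last exceeds marginal spark damage.
That holds through level 2 (204 ≥ 182) but not at 3 (158 < 281).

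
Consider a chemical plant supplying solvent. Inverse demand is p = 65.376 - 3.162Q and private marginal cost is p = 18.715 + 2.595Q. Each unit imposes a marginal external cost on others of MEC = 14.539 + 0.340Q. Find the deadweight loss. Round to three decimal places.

Market equilibrium (private): 18.715 + 2.595Q = 65.376 - 3.162Q → Q_m = 8.1051.
Social marginal cost = private MC + MEC = 33.254 + 2.935Q.
Set SMC = demand: 33.254 + 2.935Q = 65.376 - 3.162Q → Q* = 5.2685.
Height of the DWL triangle at Q_m is SMC(Q_m) − demand(Q_m) = MEC(Q_m) = 17.2947.
DWL = ½ × 2.8366 × 17.2947 = 24.5291.

DWL = 24.529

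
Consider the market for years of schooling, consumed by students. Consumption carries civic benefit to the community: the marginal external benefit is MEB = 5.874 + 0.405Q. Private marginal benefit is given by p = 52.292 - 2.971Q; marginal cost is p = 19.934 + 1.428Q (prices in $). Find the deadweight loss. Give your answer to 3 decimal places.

DWL = $9.812

Market equilibrium (private): 19.934 + 1.428Q = 52.292 - 2.971Q → Q_m = 7.3558.
Social marginal benefit = demand + MEB = 58.166 - 2.566Q.
Set SMB = MC: 58.166 - 2.566Q = 19.934 + 1.428Q → Q* = 9.5724.
Height of the DWL triangle at Q_m is SMB(Q_m) − MC(Q_m) = MEB(Q_m) = 8.8531.
DWL = ½ × 2.2166 × 8.8531 = 9.8119.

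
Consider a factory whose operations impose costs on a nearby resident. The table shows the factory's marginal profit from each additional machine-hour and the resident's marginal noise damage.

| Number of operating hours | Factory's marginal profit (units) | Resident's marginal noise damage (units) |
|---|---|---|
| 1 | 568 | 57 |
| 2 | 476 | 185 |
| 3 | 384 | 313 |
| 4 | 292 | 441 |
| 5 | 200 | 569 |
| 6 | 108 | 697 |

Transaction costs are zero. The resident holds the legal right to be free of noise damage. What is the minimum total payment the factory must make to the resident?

555

Efficient level: marginal profit ≥ marginal noise damage through level 3, so k* = 3.
With the resident holding the right, the factory must at least compensate total damage at k*: 57 + 185 + 313 = 555.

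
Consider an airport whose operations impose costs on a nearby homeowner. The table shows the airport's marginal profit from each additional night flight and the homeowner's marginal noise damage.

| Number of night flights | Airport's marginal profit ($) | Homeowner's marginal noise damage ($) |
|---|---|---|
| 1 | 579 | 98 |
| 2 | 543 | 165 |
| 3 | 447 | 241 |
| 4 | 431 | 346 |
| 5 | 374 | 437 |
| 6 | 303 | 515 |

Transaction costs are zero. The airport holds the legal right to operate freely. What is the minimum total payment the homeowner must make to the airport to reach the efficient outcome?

Left alone the airport would choose level 6 (marginal profit stays positive).
Efficient level: k* = 4 (marginal profit ≥ marginal noise damage through 4).
The homeowner must at least cover the airport's forgone profit from cutting 6→4: 374 + 303 = 677.

$677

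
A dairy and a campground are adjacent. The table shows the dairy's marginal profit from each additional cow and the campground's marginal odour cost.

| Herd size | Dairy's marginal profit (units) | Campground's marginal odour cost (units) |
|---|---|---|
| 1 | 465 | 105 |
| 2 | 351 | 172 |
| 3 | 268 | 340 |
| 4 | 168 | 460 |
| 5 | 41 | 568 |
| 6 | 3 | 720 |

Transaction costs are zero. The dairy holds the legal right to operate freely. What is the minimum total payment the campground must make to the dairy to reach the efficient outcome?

Left alone the dairy would choose level 6 (marginal profit stays positive).
Efficient level: k* = 2 (marginal profit ≥ marginal odour cost through 2).
The campground must at least cover the dairy's forgone profit from cutting 6→2: 268 + 168 + 41 + 3 = 480.

480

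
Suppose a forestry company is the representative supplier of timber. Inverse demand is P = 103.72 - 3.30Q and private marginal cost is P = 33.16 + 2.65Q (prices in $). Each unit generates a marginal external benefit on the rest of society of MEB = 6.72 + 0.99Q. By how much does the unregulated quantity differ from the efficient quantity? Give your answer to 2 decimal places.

3.72 units

Market equilibrium (private): 33.16 + 2.65Q = 103.72 - 3.30Q → Q_m = 11.8588.
Social marginal cost = private MC − MEB = 26.44 + 1.66Q.
Set SMC = demand: 26.44 + 1.66Q = 103.72 - 3.30Q → Q* = 15.5806.
Gap = |11.8588 − 15.5806| = 3.7218.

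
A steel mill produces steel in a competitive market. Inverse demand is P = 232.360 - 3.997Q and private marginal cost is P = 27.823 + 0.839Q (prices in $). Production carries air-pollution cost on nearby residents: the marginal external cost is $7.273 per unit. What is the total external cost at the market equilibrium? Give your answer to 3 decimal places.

Market equilibrium (private): 27.823 + 0.839Q = 232.360 - 3.997Q → Q_m = 42.2947.
Total external cost = MEC × Q_m = 7.273 × 42.2947 = 307.6094.

$307.609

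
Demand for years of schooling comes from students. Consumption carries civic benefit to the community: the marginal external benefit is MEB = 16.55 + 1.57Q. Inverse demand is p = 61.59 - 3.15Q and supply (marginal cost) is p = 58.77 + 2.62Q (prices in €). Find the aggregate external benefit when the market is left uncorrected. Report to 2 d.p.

Market equilibrium (private): 58.77 + 2.62Q = 61.59 - 3.15Q → Q_m = 0.4887.
Total external benefit = ∫₀^{Q_m} (16.55 + 1.57Q) dQ = 16.55×0.4887 + ½×1.57×0.4887² = 8.2755.

€8.28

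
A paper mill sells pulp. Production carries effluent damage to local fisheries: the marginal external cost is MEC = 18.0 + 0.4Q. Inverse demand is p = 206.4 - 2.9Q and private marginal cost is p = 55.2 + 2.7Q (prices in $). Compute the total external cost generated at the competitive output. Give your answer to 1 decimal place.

$631.8

Market equilibrium (private): 55.2 + 2.7Q = 206.4 - 2.9Q → Q_m = 27.0000.
Total external cost = ∫₀^{Q_m} (18.0 + 0.4Q) dQ = 18.0×27.0000 + ½×0.4×27.0000² = 631.8000.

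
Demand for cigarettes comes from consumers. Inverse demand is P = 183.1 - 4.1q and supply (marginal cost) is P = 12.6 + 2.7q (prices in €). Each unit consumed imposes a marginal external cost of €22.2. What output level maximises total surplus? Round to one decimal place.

q* = 21.8

Social marginal benefit = demand − MEC = 160.9 - 4.1q.
Set SMB = MC: 160.9 - 4.1q = 12.6 + 2.7q → q* = 21.8088.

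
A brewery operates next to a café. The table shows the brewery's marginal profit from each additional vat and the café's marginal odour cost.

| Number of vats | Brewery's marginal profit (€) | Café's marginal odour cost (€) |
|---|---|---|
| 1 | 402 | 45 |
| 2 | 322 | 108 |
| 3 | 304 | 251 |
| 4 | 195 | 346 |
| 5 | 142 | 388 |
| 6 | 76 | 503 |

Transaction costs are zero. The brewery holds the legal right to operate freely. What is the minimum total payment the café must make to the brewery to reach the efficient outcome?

Left alone the brewery would choose level 6 (marginal profit stays positive).
Efficient level: k* = 3 (marginal profit ≥ marginal odour cost through 3).
The café must at least cover the brewery's forgone profit from cutting 6→3: 195 + 142 + 76 = 413.

€413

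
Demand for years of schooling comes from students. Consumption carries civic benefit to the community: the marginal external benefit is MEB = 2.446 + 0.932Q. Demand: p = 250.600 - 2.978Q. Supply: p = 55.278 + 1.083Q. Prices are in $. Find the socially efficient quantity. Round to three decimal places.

Q* = 63.205

Social marginal benefit = demand + MEB = 253.046 - 2.046Q.
Set SMB = MC: 253.046 - 2.046Q = 55.278 + 1.083Q → Q* = 63.2049.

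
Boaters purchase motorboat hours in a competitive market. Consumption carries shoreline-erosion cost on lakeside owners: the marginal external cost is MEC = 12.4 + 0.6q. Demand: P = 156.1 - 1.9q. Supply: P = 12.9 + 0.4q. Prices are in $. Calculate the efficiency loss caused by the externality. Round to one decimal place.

Market equilibrium (private): 12.9 + 0.4q = 156.1 - 1.9q → q_m = 62.2609.
Social marginal benefit = demand − MEC = 143.7 - 2.5q.
Set SMB = MC: 143.7 - 2.5q = 12.9 + 0.4q → q* = 45.1034.
The welfare-loss triangle has base |q_m − q*| and height MEC(q_m) (the vertical gap between SMB and MC is zero at q* and MEC at q_m).
DWL = ½ × 17.1575 × 49.7565 = 426.8486.

DWL = $426.8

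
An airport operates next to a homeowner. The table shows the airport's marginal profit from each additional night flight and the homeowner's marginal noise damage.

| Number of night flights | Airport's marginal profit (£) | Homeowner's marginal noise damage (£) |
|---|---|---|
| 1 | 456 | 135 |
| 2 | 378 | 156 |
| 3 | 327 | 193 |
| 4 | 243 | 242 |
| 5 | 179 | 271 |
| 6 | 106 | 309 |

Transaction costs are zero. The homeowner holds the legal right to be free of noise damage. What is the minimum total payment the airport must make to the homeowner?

£726

Efficient level: marginal profit ≥ marginal noise damage through level 4, so k* = 4.
With the homeowner holding the right, the airport must at least compensate total damage at k*: 135 + 156 + 193 + 242 = 726.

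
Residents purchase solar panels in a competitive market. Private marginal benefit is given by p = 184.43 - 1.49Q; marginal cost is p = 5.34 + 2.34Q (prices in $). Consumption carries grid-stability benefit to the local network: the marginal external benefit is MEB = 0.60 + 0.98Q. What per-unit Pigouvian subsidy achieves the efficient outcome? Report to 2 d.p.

Social marginal benefit = demand + MEB = 185.03 - 0.51Q.
Set SMB = MC: 185.03 - 0.51Q = 5.34 + 2.34Q → Q* = 63.0491.
The Pigouvian subsidy equals MEB at Q*: 0.60 + 0.98×63.0491 = 62.3881.

subsidy = $62.39 per unit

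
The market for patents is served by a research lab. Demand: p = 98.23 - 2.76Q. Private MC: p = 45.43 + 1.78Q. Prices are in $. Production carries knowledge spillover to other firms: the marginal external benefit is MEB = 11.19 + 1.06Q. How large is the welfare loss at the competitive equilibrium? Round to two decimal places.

Market equilibrium (private): 45.43 + 1.78Q = 98.23 - 2.76Q → Q_m = 11.6300.
Social marginal cost = private MC − MEB = 34.24 + 0.72Q.
Set SMC = demand: 34.24 + 0.72Q = 98.23 - 2.76Q → Q* = 18.3879.
The loss is the area between SMC and demand from Q* to Q_m; with linear curves that's a triangle of height MEB(Q_m).
DWL = ½ × 6.7579 × 23.5178 = 79.4655.

DWL = $79.47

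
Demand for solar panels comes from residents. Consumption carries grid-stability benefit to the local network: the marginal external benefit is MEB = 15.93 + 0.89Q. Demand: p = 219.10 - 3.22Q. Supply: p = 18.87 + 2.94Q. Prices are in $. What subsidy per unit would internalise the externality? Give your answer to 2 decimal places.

subsidy = $52.44 per unit

Social marginal benefit = demand + MEB = 235.03 - 2.33Q.
Set SMB = MC: 235.03 - 2.33Q = 18.87 + 2.94Q → Q* = 41.0171.
The Pigouvian subsidy equals MEB at Q*: 15.93 + 0.89×41.0171 = 52.4352.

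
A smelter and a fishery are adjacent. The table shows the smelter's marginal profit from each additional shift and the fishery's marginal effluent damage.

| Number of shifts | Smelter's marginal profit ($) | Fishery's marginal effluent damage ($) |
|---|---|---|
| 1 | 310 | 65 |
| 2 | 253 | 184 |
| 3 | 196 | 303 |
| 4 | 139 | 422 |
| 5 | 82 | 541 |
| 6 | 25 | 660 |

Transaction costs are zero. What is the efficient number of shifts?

2

Bargaining reaches the level where marginal profit last exceeds marginal effluent damage.
That holds through level 2 (253 ≥ 184) but not at 3 (196 < 303).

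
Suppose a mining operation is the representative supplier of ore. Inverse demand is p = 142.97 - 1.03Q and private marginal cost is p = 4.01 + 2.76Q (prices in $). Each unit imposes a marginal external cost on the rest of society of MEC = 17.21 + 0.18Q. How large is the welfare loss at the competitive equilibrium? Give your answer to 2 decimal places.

Market equilibrium (private): 4.01 + 2.76Q = 142.97 - 1.03Q → Q_m = 36.6649.
Social marginal cost = private MC + MEC = 21.22 + 2.94Q.
Set SMC = demand: 21.22 + 2.94Q = 142.97 - 1.03Q → Q* = 30.6675.
The welfare-loss triangle has base |Q_m − Q*| and height MEC(Q_m) (the vertical gap between SMC and demand is zero at Q* and MEC at Q_m).
DWL = ½ × 5.9974 × 23.8097 = 71.3981.

DWL = $71.40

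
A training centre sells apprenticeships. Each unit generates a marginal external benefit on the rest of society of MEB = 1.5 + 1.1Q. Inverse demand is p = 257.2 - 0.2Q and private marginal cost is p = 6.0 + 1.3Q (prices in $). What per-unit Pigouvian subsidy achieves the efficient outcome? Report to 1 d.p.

Social marginal cost = private MC − MEB = 4.5 + 0.2Q.
Set SMC = demand: 4.5 + 0.2Q = 257.2 - 0.2Q → Q* = 631.7500.
The Pigouvian subsidy equals MEB at Q*: 1.5 + 1.1×631.7500 = 696.4250.

subsidy = $696.4 per unit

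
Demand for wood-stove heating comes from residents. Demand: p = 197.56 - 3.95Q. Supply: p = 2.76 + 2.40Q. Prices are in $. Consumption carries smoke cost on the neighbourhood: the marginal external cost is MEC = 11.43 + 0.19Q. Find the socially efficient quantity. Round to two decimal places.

Social marginal benefit = demand − MEC = 186.13 - 4.14Q.
Set SMB = MC: 186.13 - 4.14Q = 2.76 + 2.40Q → Q* = 28.0382.

Q* = 28.04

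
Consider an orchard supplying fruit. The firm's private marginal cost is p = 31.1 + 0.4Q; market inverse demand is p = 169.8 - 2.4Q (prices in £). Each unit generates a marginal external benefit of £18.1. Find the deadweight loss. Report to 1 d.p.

Market equilibrium (private): 31.1 + 0.4Q = 169.8 - 2.4Q → Q_m = 49.5357.
Social marginal cost = private MC − MEB = 13.0 + 0.4Q.
Set SMC = demand: 13.0 + 0.4Q = 169.8 - 2.4Q → Q* = 56.0000.
The loss is the area between SMC and demand from Q* to Q_m; with linear curves that's a triangle of height MEB(Q_m).
DWL = ½ × 6.4643 × 18.1000 = 58.5019.

DWL = £58.5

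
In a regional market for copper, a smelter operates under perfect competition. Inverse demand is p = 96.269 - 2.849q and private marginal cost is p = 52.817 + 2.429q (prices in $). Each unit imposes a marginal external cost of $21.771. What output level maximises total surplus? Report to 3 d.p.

q* = 4.108

Social marginal cost = private MC + MEC = 74.588 + 2.429q.
Set SMC = demand: 74.588 + 2.429q = 96.269 - 2.849q → q* = 4.1078.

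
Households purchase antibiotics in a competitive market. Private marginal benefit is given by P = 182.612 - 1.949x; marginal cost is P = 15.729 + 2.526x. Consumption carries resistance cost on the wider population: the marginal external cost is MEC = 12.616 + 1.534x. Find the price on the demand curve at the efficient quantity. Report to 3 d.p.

Social marginal benefit = demand − MEC = 169.996 - 3.483x.
Set SMB = MC: 169.996 - 3.483x = 15.729 + 2.526x → x* = 25.6727.
Consumer price on the demand curve at x*: 182.612 − 1.949×25.6727 = 132.5759.

P = 132.576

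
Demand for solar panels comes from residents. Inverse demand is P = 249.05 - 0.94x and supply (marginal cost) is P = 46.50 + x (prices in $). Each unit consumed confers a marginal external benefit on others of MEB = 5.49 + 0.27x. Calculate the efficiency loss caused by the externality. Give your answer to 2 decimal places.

Market equilibrium (private): 46.50 + x = 249.05 - 0.94x → x_m = 104.4072.
Social marginal benefit = demand + MEB = 254.54 - 0.67x.
Set SMB = MC: 254.54 - 0.67x = 46.50 + x → x* = 124.5749.
Between x* and x_m the wedge SMB − MC runs linearly from 0 to MEB(x_m), so the loss is a triangle.
DWL = ½ × 20.1677 × 33.6799 = 339.6231.

DWL = $339.62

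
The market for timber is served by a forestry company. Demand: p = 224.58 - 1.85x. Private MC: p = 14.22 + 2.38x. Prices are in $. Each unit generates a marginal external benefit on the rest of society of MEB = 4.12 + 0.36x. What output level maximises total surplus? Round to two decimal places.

x* = 55.42

Social marginal cost = private MC − MEB = 10.10 + 2.02x.
Set SMC = demand: 10.10 + 2.02x = 224.58 - 1.85x → x* = 55.4212.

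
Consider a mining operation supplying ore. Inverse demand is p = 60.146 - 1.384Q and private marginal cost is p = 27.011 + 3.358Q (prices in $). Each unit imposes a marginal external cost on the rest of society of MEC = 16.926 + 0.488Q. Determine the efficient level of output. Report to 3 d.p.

Q* = 3.099

Social marginal cost = private MC + MEC = 43.937 + 3.846Q.
Set SMC = demand: 43.937 + 3.846Q = 60.146 - 1.384Q → Q* = 3.0992.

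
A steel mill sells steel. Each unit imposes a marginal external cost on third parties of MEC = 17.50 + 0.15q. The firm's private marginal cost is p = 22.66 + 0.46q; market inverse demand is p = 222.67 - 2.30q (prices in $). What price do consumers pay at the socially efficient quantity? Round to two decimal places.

P = $78.42

Social marginal cost = private MC + MEC = 40.16 + 0.61q.
Set SMC = demand: 40.16 + 0.61q = 222.67 - 2.30q → q* = 62.7182.
Consumer price on the demand curve at q*: 222.67 − 2.30×62.7182 = 78.4181.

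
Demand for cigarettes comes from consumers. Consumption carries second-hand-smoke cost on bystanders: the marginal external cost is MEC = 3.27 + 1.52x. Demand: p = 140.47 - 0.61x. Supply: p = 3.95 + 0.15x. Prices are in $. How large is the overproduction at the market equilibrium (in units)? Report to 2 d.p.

121.19 units

Market equilibrium (private): 3.95 + 0.15x = 140.47 - 0.61x → x_m = 179.6316.
Social marginal benefit = demand − MEC = 137.20 - 2.13x.
Set SMB = MC: 137.20 - 2.13x = 3.95 + 0.15x → x* = 58.4430.
Gap = |179.6316 − 58.4430| = 121.1886.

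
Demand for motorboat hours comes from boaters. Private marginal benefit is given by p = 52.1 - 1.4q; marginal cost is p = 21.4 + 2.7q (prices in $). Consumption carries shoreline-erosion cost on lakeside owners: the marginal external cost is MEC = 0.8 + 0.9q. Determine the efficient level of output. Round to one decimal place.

q* = 6.0

Social marginal benefit = demand − MEC = 51.3 - 2.3q.
Set SMB = MC: 51.3 - 2.3q = 21.4 + 2.7q → q* = 5.9800.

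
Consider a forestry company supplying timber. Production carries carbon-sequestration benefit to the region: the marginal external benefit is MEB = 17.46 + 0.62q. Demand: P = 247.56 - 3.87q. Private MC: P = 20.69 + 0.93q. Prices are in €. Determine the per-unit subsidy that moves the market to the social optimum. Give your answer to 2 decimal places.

subsidy = €53.70 per unit

Social marginal cost = private MC − MEB = 3.23 + 0.31q.
Set SMC = demand: 3.23 + 0.31q = 247.56 - 3.87q → q* = 58.4522.
The Pigouvian subsidy equals MEB at q*: 17.46 + 0.62×58.4522 = 53.7004.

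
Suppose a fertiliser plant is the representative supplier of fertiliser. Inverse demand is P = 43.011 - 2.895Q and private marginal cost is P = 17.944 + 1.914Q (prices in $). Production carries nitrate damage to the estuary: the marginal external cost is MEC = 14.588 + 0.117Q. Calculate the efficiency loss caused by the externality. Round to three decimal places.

Market equilibrium (private): 17.944 + 1.914Q = 43.011 - 2.895Q → Q_m = 5.2125.
Social marginal cost = private MC + MEC = 32.532 + 2.031Q.
Set SMC = demand: 32.532 + 2.031Q = 43.011 - 2.895Q → Q* = 2.1273.
Height of the DWL triangle at Q_m is SMC(Q_m) − demand(Q_m) = MEC(Q_m) = 15.1979.
DWL = ½ × 3.0852 × 15.1979 = 23.4443.

DWL = $23.444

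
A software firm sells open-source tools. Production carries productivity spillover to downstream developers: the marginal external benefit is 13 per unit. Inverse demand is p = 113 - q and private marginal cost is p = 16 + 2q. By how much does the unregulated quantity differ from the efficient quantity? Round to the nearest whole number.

Market equilibrium (private): 16 + 2q = 113 - q → q_m = 32.3333.
Social marginal cost = private MC − MEB = 3 + 2q.
Set SMC = demand: 3 + 2q = 113 - q → q* = 36.6667.
Gap = |32.3333 − 36.6667| = 4.3334.

4 units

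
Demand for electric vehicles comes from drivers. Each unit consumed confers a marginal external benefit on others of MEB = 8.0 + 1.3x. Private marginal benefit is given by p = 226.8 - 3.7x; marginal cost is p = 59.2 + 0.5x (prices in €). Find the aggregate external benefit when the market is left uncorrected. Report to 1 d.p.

€1354.3

Market equilibrium (private): 59.2 + 0.5x = 226.8 - 3.7x → x_m = 39.9048.
Total external benefit = ∫₀^{x_m} (8.0 + 1.3x) dx = 8.0×39.9048 + ½×1.3×39.9048² = 1354.2939.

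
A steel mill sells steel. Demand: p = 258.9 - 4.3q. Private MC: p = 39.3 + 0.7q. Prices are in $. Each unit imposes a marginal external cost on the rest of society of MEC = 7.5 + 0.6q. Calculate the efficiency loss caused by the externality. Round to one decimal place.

DWL = $102.3

Market equilibrium (private): 39.3 + 0.7q = 258.9 - 4.3q → q_m = 43.9200.
Social marginal cost = private MC + MEC = 46.8 + 1.3q.
Set SMC = demand: 46.8 + 1.3q = 258.9 - 4.3q → q* = 37.8750.
Between q* and q_m the wedge SMC − demand runs linearly from 0 to MEC(q_m), so the loss is a triangle.
DWL = ½ × 6.0450 × 33.8520 = 102.3177.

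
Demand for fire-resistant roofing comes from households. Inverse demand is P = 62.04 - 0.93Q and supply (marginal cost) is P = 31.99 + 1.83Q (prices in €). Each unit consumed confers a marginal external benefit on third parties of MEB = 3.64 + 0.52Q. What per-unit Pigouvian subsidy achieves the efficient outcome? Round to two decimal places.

Social marginal benefit = demand + MEB = 65.68 - 0.41Q.
Set SMB = MC: 65.68 - 0.41Q = 31.99 + 1.83Q → Q* = 15.0402.
The Pigouvian subsidy equals MEB at Q*: 3.64 + 0.52×15.0402 = 11.4609.

subsidy = €11.46 per unit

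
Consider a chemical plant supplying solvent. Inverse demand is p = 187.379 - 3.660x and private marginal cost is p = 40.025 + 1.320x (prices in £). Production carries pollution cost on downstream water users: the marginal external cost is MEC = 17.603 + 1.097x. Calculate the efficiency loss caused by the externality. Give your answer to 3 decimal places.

Market equilibrium (private): 40.025 + 1.320x = 187.379 - 3.660x → x_m = 29.5892.
Social marginal cost = private MC + MEC = 57.628 + 2.417x.
Set SMC = demand: 57.628 + 2.417x = 187.379 - 3.660x → x* = 21.3512.
Height of the DWL triangle at x_m is SMC(x_m) − demand(x_m) = MEC(x_m) = 50.0623.
DWL = ½ × 8.2380 × 50.0623 = 206.2066.

DWL = £206.207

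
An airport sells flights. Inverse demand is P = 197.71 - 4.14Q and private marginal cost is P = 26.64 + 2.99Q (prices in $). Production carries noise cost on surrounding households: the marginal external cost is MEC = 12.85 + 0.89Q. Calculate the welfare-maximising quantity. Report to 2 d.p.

Q* = 19.73

Social marginal cost = private MC + MEC = 39.49 + 3.88Q.
Set SMC = demand: 39.49 + 3.88Q = 197.71 - 4.14Q → Q* = 19.7282.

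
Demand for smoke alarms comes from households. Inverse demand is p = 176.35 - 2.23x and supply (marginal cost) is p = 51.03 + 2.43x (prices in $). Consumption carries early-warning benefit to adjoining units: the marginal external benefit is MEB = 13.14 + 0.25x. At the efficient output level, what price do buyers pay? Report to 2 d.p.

P = $106.34

Social marginal benefit = demand + MEB = 189.49 - 1.98x.
Set SMB = MC: 189.49 - 1.98x = 51.03 + 2.43x → x* = 31.3968.
Consumer price on the demand curve at x*: 176.35 − 2.23×31.3968 = 106.3351.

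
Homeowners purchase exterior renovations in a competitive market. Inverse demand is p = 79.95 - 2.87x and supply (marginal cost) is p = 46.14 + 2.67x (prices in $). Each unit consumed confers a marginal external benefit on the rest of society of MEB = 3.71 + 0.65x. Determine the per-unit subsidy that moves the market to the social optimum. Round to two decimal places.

Social marginal benefit = demand + MEB = 83.66 - 2.22x.
Set SMB = MC: 83.66 - 2.22x = 46.14 + 2.67x → x* = 7.6728.
The Pigouvian subsidy equals MEB at x*: 3.71 + 0.65×7.6728 = 8.6973.

subsidy = $8.70 per unit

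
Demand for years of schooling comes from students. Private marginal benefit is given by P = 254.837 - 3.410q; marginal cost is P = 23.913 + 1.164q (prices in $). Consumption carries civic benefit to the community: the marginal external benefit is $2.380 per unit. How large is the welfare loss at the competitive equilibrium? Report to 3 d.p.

Market equilibrium (private): 23.913 + 1.164q = 254.837 - 3.410q → q_m = 50.4862.
Social marginal benefit = demand + MEB = 257.217 - 3.410q.
Set SMB = MC: 257.217 - 3.410q = 23.913 + 1.164q → q* = 51.0066.
Between q* and q_m the wedge SMB − MC runs linearly from 0 to MEB(q_m), so the loss is a triangle.
DWL = ½ × 0.5204 × 2.3800 = 0.6193.

DWL = $0.619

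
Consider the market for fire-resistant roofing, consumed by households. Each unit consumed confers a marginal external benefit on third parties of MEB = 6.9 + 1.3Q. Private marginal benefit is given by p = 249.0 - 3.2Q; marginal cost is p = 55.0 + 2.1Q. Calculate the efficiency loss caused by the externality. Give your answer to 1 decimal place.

Market equilibrium (private): 55.0 + 2.1Q = 249.0 - 3.2Q → Q_m = 36.6038.
Social marginal benefit = demand + MEB = 255.9 - 1.9Q.
Set SMB = MC: 255.9 - 1.9Q = 55.0 + 2.1Q → Q* = 50.2250.
The welfare-loss triangle has base |Q_m − Q*| and height MEB(Q_m) (the vertical gap between SMB and MC is zero at Q* and MEB at Q_m).
DWL = ½ × 13.6212 × 54.4849 = 371.0749.

DWL = 371.1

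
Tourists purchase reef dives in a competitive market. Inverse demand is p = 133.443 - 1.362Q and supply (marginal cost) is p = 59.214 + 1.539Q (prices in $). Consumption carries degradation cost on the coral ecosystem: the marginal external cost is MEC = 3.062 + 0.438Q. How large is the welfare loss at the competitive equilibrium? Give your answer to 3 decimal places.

DWL = $30.490

Market equilibrium (private): 59.214 + 1.539Q = 133.443 - 1.362Q → Q_m = 25.5874.
Social marginal benefit = demand − MEC = 130.381 - 1.800Q.
Set SMB = MC: 130.381 - 1.800Q = 59.214 + 1.539Q → Q* = 21.3139.
The loss is the area between SMB and MC from Q* to Q_m; with linear curves that's a triangle of height MEC(Q_m).
DWL = ½ × 4.2735 × 14.2693 = 30.4899.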